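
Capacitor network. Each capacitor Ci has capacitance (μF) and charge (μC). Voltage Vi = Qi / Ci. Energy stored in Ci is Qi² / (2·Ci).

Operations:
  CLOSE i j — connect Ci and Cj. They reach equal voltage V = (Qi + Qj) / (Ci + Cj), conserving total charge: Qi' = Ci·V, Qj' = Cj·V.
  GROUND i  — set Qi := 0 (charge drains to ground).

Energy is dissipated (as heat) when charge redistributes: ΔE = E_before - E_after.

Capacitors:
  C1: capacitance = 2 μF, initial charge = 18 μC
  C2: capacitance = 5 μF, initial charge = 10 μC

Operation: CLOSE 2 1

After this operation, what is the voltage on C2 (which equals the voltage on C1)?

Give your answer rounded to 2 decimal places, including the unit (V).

Answer: 4.00 V

Derivation:
Initial: C1(2μF, Q=18μC, V=9.00V), C2(5μF, Q=10μC, V=2.00V)
Op 1: CLOSE 2-1: Q_total=28.00, C_total=7.00, V=4.00; Q2=20.00, Q1=8.00; dissipated=35.000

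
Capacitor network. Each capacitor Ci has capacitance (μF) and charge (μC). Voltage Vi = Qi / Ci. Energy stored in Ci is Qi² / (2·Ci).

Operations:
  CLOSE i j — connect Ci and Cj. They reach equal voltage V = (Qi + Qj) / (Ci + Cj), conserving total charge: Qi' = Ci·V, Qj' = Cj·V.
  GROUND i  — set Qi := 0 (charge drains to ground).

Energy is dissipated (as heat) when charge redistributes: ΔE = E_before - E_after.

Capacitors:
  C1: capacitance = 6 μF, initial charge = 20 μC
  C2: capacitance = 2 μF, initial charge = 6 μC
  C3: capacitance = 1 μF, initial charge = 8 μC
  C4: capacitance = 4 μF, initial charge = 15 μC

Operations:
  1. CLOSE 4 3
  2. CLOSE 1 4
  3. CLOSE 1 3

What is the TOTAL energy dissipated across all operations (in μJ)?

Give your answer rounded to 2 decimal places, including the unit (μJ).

Answer: 9.40 μJ

Derivation:
Initial: C1(6μF, Q=20μC, V=3.33V), C2(2μF, Q=6μC, V=3.00V), C3(1μF, Q=8μC, V=8.00V), C4(4μF, Q=15μC, V=3.75V)
Op 1: CLOSE 4-3: Q_total=23.00, C_total=5.00, V=4.60; Q4=18.40, Q3=4.60; dissipated=7.225
Op 2: CLOSE 1-4: Q_total=38.40, C_total=10.00, V=3.84; Q1=23.04, Q4=15.36; dissipated=1.925
Op 3: CLOSE 1-3: Q_total=27.64, C_total=7.00, V=3.95; Q1=23.69, Q3=3.95; dissipated=0.248
Total dissipated: 9.398 μJ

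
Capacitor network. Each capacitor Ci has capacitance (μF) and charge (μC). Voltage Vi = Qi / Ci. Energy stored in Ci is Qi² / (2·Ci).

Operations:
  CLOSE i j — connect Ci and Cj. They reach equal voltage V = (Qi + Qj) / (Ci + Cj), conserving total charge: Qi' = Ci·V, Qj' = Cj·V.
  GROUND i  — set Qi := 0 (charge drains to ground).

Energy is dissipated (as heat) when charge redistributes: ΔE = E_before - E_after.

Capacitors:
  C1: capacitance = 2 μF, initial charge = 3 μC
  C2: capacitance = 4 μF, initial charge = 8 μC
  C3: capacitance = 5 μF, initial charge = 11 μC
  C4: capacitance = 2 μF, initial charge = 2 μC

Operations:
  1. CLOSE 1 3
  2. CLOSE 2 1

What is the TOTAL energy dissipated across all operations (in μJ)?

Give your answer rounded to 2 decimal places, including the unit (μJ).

Initial: C1(2μF, Q=3μC, V=1.50V), C2(4μF, Q=8μC, V=2.00V), C3(5μF, Q=11μC, V=2.20V), C4(2μF, Q=2μC, V=1.00V)
Op 1: CLOSE 1-3: Q_total=14.00, C_total=7.00, V=2.00; Q1=4.00, Q3=10.00; dissipated=0.350
Op 2: CLOSE 2-1: Q_total=12.00, C_total=6.00, V=2.00; Q2=8.00, Q1=4.00; dissipated=0.000
Total dissipated: 0.350 μJ

Answer: 0.35 μJ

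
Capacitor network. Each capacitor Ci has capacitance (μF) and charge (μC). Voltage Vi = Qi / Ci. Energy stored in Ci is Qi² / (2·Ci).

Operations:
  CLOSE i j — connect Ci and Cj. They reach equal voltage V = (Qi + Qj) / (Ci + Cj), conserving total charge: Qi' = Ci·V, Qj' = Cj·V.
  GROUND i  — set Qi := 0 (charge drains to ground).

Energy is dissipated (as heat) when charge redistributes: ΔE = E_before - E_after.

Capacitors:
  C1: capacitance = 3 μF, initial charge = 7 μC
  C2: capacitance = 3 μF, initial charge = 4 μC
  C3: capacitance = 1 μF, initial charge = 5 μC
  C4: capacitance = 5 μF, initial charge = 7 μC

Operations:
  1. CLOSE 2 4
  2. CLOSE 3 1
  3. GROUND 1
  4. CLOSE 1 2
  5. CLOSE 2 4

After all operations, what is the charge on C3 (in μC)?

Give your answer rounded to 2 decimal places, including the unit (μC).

Answer: 3.00 μC

Derivation:
Initial: C1(3μF, Q=7μC, V=2.33V), C2(3μF, Q=4μC, V=1.33V), C3(1μF, Q=5μC, V=5.00V), C4(5μF, Q=7μC, V=1.40V)
Op 1: CLOSE 2-4: Q_total=11.00, C_total=8.00, V=1.38; Q2=4.12, Q4=6.88; dissipated=0.004
Op 2: CLOSE 3-1: Q_total=12.00, C_total=4.00, V=3.00; Q3=3.00, Q1=9.00; dissipated=2.667
Op 3: GROUND 1: Q1=0; energy lost=13.500
Op 4: CLOSE 1-2: Q_total=4.12, C_total=6.00, V=0.69; Q1=2.06, Q2=2.06; dissipated=1.418
Op 5: CLOSE 2-4: Q_total=8.94, C_total=8.00, V=1.12; Q2=3.35, Q4=5.59; dissipated=0.443
Final charges: Q1=2.06, Q2=3.35, Q3=3.00, Q4=5.59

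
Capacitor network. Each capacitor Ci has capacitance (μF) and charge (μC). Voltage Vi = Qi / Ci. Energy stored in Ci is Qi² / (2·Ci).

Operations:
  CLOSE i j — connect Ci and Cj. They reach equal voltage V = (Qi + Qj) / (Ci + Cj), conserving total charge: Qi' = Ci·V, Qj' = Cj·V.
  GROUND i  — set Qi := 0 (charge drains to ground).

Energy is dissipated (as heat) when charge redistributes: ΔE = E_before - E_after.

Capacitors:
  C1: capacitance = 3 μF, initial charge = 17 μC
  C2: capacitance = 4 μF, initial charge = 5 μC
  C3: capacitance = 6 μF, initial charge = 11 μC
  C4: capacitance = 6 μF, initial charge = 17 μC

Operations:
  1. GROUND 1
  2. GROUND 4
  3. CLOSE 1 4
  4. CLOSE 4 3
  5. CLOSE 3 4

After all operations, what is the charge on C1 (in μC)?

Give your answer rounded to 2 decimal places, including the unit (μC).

Answer: 0.00 μC

Derivation:
Initial: C1(3μF, Q=17μC, V=5.67V), C2(4μF, Q=5μC, V=1.25V), C3(6μF, Q=11μC, V=1.83V), C4(6μF, Q=17μC, V=2.83V)
Op 1: GROUND 1: Q1=0; energy lost=48.167
Op 2: GROUND 4: Q4=0; energy lost=24.083
Op 3: CLOSE 1-4: Q_total=0.00, C_total=9.00, V=0.00; Q1=0.00, Q4=0.00; dissipated=0.000
Op 4: CLOSE 4-3: Q_total=11.00, C_total=12.00, V=0.92; Q4=5.50, Q3=5.50; dissipated=5.042
Op 5: CLOSE 3-4: Q_total=11.00, C_total=12.00, V=0.92; Q3=5.50, Q4=5.50; dissipated=0.000
Final charges: Q1=0.00, Q2=5.00, Q3=5.50, Q4=5.50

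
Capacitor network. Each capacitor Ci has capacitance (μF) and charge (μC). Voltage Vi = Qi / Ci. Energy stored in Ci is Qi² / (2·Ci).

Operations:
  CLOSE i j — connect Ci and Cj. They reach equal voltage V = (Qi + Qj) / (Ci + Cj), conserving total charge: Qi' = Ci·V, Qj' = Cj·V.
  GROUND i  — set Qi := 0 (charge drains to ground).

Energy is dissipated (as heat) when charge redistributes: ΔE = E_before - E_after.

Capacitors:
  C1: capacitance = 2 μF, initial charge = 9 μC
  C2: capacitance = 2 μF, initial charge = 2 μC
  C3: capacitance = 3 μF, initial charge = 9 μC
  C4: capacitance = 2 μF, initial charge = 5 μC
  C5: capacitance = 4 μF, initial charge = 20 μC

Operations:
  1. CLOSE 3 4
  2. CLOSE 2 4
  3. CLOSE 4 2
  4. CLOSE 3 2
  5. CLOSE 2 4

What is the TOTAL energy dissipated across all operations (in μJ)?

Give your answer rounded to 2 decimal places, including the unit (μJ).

Initial: C1(2μF, Q=9μC, V=4.50V), C2(2μF, Q=2μC, V=1.00V), C3(3μF, Q=9μC, V=3.00V), C4(2μF, Q=5μC, V=2.50V), C5(4μF, Q=20μC, V=5.00V)
Op 1: CLOSE 3-4: Q_total=14.00, C_total=5.00, V=2.80; Q3=8.40, Q4=5.60; dissipated=0.150
Op 2: CLOSE 2-4: Q_total=7.60, C_total=4.00, V=1.90; Q2=3.80, Q4=3.80; dissipated=1.620
Op 3: CLOSE 4-2: Q_total=7.60, C_total=4.00, V=1.90; Q4=3.80, Q2=3.80; dissipated=0.000
Op 4: CLOSE 3-2: Q_total=12.20, C_total=5.00, V=2.44; Q3=7.32, Q2=4.88; dissipated=0.486
Op 5: CLOSE 2-4: Q_total=8.68, C_total=4.00, V=2.17; Q2=4.34, Q4=4.34; dissipated=0.146
Total dissipated: 2.402 μJ

Answer: 2.40 μJ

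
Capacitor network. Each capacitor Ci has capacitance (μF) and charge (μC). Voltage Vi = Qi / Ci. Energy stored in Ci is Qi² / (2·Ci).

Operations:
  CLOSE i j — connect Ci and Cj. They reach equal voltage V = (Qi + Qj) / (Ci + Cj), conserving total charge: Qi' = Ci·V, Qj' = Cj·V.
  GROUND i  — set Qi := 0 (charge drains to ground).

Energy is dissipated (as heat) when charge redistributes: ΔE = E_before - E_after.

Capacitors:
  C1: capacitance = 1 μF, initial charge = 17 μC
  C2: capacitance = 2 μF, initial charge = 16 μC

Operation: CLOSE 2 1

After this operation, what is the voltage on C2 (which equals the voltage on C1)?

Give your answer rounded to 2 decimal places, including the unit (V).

Answer: 11.00 V

Derivation:
Initial: C1(1μF, Q=17μC, V=17.00V), C2(2μF, Q=16μC, V=8.00V)
Op 1: CLOSE 2-1: Q_total=33.00, C_total=3.00, V=11.00; Q2=22.00, Q1=11.00; dissipated=27.000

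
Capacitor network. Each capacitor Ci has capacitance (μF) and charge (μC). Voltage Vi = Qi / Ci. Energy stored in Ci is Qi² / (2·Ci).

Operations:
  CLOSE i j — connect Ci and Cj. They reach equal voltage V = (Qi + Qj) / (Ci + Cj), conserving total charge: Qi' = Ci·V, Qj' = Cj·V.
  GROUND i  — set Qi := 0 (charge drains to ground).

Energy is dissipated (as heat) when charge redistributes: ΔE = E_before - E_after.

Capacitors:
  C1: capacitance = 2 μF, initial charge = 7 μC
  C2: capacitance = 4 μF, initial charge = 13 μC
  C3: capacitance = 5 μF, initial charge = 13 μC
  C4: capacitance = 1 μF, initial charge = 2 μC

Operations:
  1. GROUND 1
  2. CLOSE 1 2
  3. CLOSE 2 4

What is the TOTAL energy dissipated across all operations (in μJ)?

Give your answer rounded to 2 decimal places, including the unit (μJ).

Initial: C1(2μF, Q=7μC, V=3.50V), C2(4μF, Q=13μC, V=3.25V), C3(5μF, Q=13μC, V=2.60V), C4(1μF, Q=2μC, V=2.00V)
Op 1: GROUND 1: Q1=0; energy lost=12.250
Op 2: CLOSE 1-2: Q_total=13.00, C_total=6.00, V=2.17; Q1=4.33, Q2=8.67; dissipated=7.042
Op 3: CLOSE 2-4: Q_total=10.67, C_total=5.00, V=2.13; Q2=8.53, Q4=2.13; dissipated=0.011
Total dissipated: 19.303 μJ

Answer: 19.30 μJ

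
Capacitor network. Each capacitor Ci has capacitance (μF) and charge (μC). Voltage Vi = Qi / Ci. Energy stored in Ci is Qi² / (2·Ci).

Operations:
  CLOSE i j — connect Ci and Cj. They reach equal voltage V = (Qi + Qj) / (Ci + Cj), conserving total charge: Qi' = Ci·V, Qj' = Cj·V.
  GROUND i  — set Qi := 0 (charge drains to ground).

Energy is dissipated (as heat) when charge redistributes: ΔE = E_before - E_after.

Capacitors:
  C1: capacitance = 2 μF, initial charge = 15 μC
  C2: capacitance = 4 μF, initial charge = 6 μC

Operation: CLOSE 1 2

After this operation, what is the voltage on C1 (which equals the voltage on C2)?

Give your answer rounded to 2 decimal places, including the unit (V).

Initial: C1(2μF, Q=15μC, V=7.50V), C2(4μF, Q=6μC, V=1.50V)
Op 1: CLOSE 1-2: Q_total=21.00, C_total=6.00, V=3.50; Q1=7.00, Q2=14.00; dissipated=24.000

Answer: 3.50 V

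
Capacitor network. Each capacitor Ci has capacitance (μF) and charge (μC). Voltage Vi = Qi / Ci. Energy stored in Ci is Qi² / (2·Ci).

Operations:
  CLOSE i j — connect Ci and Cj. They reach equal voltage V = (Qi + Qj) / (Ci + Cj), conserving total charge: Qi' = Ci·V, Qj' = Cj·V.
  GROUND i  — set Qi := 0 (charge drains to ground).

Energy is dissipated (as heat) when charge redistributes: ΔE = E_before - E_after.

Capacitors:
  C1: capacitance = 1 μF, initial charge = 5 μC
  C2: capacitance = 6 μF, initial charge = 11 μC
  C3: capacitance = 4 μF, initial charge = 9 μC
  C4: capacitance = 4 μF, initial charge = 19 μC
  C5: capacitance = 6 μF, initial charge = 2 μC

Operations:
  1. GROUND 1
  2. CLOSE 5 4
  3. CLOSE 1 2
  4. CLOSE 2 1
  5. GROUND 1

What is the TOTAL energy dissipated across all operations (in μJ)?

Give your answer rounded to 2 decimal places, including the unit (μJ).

Answer: 38.58 μJ

Derivation:
Initial: C1(1μF, Q=5μC, V=5.00V), C2(6μF, Q=11μC, V=1.83V), C3(4μF, Q=9μC, V=2.25V), C4(4μF, Q=19μC, V=4.75V), C5(6μF, Q=2μC, V=0.33V)
Op 1: GROUND 1: Q1=0; energy lost=12.500
Op 2: CLOSE 5-4: Q_total=21.00, C_total=10.00, V=2.10; Q5=12.60, Q4=8.40; dissipated=23.408
Op 3: CLOSE 1-2: Q_total=11.00, C_total=7.00, V=1.57; Q1=1.57, Q2=9.43; dissipated=1.440
Op 4: CLOSE 2-1: Q_total=11.00, C_total=7.00, V=1.57; Q2=9.43, Q1=1.57; dissipated=0.000
Op 5: GROUND 1: Q1=0; energy lost=1.235
Total dissipated: 38.584 μJ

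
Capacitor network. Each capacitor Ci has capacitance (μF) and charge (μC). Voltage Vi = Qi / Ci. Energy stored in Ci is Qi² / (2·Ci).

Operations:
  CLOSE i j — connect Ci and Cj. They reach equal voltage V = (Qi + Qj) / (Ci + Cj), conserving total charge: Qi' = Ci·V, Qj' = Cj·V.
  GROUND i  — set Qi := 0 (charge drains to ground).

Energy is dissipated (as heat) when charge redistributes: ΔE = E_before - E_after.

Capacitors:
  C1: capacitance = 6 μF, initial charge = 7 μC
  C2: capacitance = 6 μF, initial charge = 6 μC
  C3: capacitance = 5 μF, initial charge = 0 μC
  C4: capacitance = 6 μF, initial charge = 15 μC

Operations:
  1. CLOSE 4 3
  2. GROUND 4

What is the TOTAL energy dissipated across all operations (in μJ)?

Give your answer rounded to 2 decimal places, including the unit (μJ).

Answer: 14.10 μJ

Derivation:
Initial: C1(6μF, Q=7μC, V=1.17V), C2(6μF, Q=6μC, V=1.00V), C3(5μF, Q=0μC, V=0.00V), C4(6μF, Q=15μC, V=2.50V)
Op 1: CLOSE 4-3: Q_total=15.00, C_total=11.00, V=1.36; Q4=8.18, Q3=6.82; dissipated=8.523
Op 2: GROUND 4: Q4=0; energy lost=5.579
Total dissipated: 14.101 μJ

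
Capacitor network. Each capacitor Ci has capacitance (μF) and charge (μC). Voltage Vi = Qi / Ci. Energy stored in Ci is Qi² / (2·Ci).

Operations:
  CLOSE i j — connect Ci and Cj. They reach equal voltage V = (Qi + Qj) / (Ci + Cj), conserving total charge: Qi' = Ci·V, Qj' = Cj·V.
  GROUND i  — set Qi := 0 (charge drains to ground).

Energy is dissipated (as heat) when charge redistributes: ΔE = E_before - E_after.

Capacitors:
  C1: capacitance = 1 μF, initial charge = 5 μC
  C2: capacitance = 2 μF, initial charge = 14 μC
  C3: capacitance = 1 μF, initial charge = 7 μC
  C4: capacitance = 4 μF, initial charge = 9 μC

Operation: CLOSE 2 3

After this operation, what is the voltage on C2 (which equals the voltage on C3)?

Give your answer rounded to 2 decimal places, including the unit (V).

Initial: C1(1μF, Q=5μC, V=5.00V), C2(2μF, Q=14μC, V=7.00V), C3(1μF, Q=7μC, V=7.00V), C4(4μF, Q=9μC, V=2.25V)
Op 1: CLOSE 2-3: Q_total=21.00, C_total=3.00, V=7.00; Q2=14.00, Q3=7.00; dissipated=0.000

Answer: 7.00 V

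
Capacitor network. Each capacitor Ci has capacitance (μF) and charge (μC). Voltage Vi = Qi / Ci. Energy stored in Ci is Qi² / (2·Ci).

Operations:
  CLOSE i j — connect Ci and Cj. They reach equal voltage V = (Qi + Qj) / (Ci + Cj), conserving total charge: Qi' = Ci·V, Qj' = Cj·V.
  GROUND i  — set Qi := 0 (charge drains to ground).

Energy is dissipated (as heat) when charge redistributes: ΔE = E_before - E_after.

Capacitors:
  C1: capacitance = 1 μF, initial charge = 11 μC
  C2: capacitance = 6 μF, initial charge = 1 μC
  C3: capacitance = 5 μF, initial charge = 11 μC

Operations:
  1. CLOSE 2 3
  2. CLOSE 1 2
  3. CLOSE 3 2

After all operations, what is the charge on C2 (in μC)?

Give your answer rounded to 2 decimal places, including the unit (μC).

Initial: C1(1μF, Q=11μC, V=11.00V), C2(6μF, Q=1μC, V=0.17V), C3(5μF, Q=11μC, V=2.20V)
Op 1: CLOSE 2-3: Q_total=12.00, C_total=11.00, V=1.09; Q2=6.55, Q3=5.45; dissipated=5.638
Op 2: CLOSE 1-2: Q_total=17.55, C_total=7.00, V=2.51; Q1=2.51, Q2=15.04; dissipated=42.081
Op 3: CLOSE 3-2: Q_total=20.49, C_total=11.00, V=1.86; Q3=9.32, Q2=11.18; dissipated=2.733
Final charges: Q1=2.51, Q2=11.18, Q3=9.32

Answer: 11.18 μC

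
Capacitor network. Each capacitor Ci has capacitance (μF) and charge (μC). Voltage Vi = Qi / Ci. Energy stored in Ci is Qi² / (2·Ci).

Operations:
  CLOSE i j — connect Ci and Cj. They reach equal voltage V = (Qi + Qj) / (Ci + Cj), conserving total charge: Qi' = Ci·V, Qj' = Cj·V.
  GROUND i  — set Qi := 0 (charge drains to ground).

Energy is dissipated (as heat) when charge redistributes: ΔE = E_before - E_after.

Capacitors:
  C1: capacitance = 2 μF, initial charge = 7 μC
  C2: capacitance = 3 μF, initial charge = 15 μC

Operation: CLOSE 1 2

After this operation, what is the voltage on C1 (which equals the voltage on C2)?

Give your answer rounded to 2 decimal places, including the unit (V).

Initial: C1(2μF, Q=7μC, V=3.50V), C2(3μF, Q=15μC, V=5.00V)
Op 1: CLOSE 1-2: Q_total=22.00, C_total=5.00, V=4.40; Q1=8.80, Q2=13.20; dissipated=1.350

Answer: 4.40 V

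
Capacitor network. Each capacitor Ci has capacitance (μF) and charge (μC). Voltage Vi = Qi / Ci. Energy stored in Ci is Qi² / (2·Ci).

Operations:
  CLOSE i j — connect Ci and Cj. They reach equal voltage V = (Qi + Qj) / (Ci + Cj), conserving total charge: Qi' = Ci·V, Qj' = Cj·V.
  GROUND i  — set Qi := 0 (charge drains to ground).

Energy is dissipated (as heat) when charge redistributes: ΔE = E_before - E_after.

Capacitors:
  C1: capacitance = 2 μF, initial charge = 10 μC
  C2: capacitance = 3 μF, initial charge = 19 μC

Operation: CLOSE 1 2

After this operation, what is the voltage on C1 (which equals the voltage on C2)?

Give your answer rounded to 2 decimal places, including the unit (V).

Answer: 5.80 V

Derivation:
Initial: C1(2μF, Q=10μC, V=5.00V), C2(3μF, Q=19μC, V=6.33V)
Op 1: CLOSE 1-2: Q_total=29.00, C_total=5.00, V=5.80; Q1=11.60, Q2=17.40; dissipated=1.067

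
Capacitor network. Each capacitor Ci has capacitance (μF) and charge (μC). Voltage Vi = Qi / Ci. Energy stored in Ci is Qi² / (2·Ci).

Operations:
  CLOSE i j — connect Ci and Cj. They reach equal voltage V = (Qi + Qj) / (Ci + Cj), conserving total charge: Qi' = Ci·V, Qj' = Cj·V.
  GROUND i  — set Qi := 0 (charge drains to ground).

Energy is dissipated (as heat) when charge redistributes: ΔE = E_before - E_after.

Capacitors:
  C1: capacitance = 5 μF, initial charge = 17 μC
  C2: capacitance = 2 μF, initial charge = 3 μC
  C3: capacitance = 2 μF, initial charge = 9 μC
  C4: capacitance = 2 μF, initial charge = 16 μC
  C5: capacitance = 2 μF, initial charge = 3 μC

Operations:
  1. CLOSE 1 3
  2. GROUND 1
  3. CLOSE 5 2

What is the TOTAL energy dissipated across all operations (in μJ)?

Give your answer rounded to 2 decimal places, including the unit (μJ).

Answer: 35.35 μJ

Derivation:
Initial: C1(5μF, Q=17μC, V=3.40V), C2(2μF, Q=3μC, V=1.50V), C3(2μF, Q=9μC, V=4.50V), C4(2μF, Q=16μC, V=8.00V), C5(2μF, Q=3μC, V=1.50V)
Op 1: CLOSE 1-3: Q_total=26.00, C_total=7.00, V=3.71; Q1=18.57, Q3=7.43; dissipated=0.864
Op 2: GROUND 1: Q1=0; energy lost=34.490
Op 3: CLOSE 5-2: Q_total=6.00, C_total=4.00, V=1.50; Q5=3.00, Q2=3.00; dissipated=0.000
Total dissipated: 35.354 μJ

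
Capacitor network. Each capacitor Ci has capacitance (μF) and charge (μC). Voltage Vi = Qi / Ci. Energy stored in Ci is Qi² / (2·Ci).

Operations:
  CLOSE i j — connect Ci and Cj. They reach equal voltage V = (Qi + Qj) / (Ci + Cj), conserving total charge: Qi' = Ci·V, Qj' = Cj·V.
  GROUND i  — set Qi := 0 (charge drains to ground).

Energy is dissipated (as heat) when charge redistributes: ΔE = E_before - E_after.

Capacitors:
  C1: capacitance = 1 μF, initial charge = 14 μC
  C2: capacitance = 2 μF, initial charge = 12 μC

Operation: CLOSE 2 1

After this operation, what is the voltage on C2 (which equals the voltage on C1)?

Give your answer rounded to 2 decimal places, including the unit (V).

Answer: 8.67 V

Derivation:
Initial: C1(1μF, Q=14μC, V=14.00V), C2(2μF, Q=12μC, V=6.00V)
Op 1: CLOSE 2-1: Q_total=26.00, C_total=3.00, V=8.67; Q2=17.33, Q1=8.67; dissipated=21.333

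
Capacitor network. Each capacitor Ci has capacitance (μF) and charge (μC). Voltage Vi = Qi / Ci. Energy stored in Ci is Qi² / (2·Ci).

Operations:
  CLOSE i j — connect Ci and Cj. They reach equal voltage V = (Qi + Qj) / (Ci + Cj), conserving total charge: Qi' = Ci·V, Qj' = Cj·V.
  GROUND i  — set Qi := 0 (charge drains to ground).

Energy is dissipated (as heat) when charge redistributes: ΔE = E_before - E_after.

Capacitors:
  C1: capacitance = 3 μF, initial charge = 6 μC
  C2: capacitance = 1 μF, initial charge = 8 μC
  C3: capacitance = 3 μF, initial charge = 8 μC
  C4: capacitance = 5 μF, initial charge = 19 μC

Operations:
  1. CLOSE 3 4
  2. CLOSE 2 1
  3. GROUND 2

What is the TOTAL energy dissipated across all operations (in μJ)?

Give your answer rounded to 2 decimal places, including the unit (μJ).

Answer: 20.83 μJ

Derivation:
Initial: C1(3μF, Q=6μC, V=2.00V), C2(1μF, Q=8μC, V=8.00V), C3(3μF, Q=8μC, V=2.67V), C4(5μF, Q=19μC, V=3.80V)
Op 1: CLOSE 3-4: Q_total=27.00, C_total=8.00, V=3.38; Q3=10.12, Q4=16.88; dissipated=1.204
Op 2: CLOSE 2-1: Q_total=14.00, C_total=4.00, V=3.50; Q2=3.50, Q1=10.50; dissipated=13.500
Op 3: GROUND 2: Q2=0; energy lost=6.125
Total dissipated: 20.829 μJ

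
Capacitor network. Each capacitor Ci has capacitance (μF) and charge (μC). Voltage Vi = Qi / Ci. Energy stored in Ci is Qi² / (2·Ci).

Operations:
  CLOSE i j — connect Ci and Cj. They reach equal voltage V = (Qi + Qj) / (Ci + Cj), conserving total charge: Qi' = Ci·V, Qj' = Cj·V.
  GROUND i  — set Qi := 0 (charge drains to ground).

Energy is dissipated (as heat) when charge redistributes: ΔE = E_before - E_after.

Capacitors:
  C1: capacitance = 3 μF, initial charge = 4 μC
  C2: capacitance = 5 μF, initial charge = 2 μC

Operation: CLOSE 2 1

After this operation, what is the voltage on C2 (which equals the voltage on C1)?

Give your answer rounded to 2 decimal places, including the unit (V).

Answer: 0.75 V

Derivation:
Initial: C1(3μF, Q=4μC, V=1.33V), C2(5μF, Q=2μC, V=0.40V)
Op 1: CLOSE 2-1: Q_total=6.00, C_total=8.00, V=0.75; Q2=3.75, Q1=2.25; dissipated=0.817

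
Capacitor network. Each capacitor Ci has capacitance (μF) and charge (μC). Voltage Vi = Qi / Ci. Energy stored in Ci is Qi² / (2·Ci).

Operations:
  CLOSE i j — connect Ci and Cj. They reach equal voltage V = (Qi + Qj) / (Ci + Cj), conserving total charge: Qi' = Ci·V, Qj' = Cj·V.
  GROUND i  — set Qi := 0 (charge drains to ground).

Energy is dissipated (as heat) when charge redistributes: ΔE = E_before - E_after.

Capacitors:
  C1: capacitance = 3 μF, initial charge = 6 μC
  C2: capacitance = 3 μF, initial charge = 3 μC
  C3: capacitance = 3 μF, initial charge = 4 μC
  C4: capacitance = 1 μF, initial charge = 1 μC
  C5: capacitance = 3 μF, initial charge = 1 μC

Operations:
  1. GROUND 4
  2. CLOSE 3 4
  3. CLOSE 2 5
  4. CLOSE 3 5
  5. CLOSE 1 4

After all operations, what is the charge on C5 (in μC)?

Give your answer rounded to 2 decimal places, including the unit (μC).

Initial: C1(3μF, Q=6μC, V=2.00V), C2(3μF, Q=3μC, V=1.00V), C3(3μF, Q=4μC, V=1.33V), C4(1μF, Q=1μC, V=1.00V), C5(3μF, Q=1μC, V=0.33V)
Op 1: GROUND 4: Q4=0; energy lost=0.500
Op 2: CLOSE 3-4: Q_total=4.00, C_total=4.00, V=1.00; Q3=3.00, Q4=1.00; dissipated=0.667
Op 3: CLOSE 2-5: Q_total=4.00, C_total=6.00, V=0.67; Q2=2.00, Q5=2.00; dissipated=0.333
Op 4: CLOSE 3-5: Q_total=5.00, C_total=6.00, V=0.83; Q3=2.50, Q5=2.50; dissipated=0.083
Op 5: CLOSE 1-4: Q_total=7.00, C_total=4.00, V=1.75; Q1=5.25, Q4=1.75; dissipated=0.375
Final charges: Q1=5.25, Q2=2.00, Q3=2.50, Q4=1.75, Q5=2.50

Answer: 2.50 μC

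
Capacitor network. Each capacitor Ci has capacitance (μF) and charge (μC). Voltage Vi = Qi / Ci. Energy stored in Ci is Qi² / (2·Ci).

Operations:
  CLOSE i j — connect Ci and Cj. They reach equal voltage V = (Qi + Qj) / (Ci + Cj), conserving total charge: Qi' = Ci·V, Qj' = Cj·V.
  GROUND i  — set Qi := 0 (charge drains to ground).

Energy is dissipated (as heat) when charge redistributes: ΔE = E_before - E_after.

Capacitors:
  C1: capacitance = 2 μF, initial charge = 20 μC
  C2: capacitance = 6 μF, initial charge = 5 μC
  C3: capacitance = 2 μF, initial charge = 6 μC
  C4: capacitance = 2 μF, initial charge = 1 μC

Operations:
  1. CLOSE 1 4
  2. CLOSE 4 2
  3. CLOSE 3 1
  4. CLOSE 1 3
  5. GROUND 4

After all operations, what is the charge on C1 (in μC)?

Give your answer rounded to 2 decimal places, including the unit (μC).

Answer: 8.25 μC

Derivation:
Initial: C1(2μF, Q=20μC, V=10.00V), C2(6μF, Q=5μC, V=0.83V), C3(2μF, Q=6μC, V=3.00V), C4(2μF, Q=1μC, V=0.50V)
Op 1: CLOSE 1-4: Q_total=21.00, C_total=4.00, V=5.25; Q1=10.50, Q4=10.50; dissipated=45.125
Op 2: CLOSE 4-2: Q_total=15.50, C_total=8.00, V=1.94; Q4=3.88, Q2=11.62; dissipated=14.630
Op 3: CLOSE 3-1: Q_total=16.50, C_total=4.00, V=4.12; Q3=8.25, Q1=8.25; dissipated=2.531
Op 4: CLOSE 1-3: Q_total=16.50, C_total=4.00, V=4.12; Q1=8.25, Q3=8.25; dissipated=0.000
Op 5: GROUND 4: Q4=0; energy lost=3.754
Final charges: Q1=8.25, Q2=11.62, Q3=8.25, Q4=0.00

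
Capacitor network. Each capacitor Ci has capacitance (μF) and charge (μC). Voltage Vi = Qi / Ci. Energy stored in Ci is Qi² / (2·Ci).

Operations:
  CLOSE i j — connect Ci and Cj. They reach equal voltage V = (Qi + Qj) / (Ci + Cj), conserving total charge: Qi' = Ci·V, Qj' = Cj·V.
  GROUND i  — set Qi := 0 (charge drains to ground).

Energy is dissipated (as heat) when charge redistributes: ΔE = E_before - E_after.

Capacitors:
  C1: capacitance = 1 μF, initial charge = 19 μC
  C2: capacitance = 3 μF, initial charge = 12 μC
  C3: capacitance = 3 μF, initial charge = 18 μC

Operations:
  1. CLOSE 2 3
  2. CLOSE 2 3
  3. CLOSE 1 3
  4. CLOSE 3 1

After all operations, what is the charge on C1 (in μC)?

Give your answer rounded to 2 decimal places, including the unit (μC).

Initial: C1(1μF, Q=19μC, V=19.00V), C2(3μF, Q=12μC, V=4.00V), C3(3μF, Q=18μC, V=6.00V)
Op 1: CLOSE 2-3: Q_total=30.00, C_total=6.00, V=5.00; Q2=15.00, Q3=15.00; dissipated=3.000
Op 2: CLOSE 2-3: Q_total=30.00, C_total=6.00, V=5.00; Q2=15.00, Q3=15.00; dissipated=0.000
Op 3: CLOSE 1-3: Q_total=34.00, C_total=4.00, V=8.50; Q1=8.50, Q3=25.50; dissipated=73.500
Op 4: CLOSE 3-1: Q_total=34.00, C_total=4.00, V=8.50; Q3=25.50, Q1=8.50; dissipated=0.000
Final charges: Q1=8.50, Q2=15.00, Q3=25.50

Answer: 8.50 μC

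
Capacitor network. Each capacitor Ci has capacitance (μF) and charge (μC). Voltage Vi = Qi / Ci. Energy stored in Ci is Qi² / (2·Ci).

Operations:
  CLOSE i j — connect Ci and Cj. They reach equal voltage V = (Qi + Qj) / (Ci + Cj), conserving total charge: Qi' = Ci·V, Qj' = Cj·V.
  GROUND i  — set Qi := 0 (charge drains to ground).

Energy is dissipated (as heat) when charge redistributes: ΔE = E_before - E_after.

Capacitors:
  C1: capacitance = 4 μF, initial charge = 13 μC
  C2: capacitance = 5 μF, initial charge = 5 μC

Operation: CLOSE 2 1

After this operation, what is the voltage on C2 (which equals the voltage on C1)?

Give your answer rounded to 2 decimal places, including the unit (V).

Initial: C1(4μF, Q=13μC, V=3.25V), C2(5μF, Q=5μC, V=1.00V)
Op 1: CLOSE 2-1: Q_total=18.00, C_total=9.00, V=2.00; Q2=10.00, Q1=8.00; dissipated=5.625

Answer: 2.00 V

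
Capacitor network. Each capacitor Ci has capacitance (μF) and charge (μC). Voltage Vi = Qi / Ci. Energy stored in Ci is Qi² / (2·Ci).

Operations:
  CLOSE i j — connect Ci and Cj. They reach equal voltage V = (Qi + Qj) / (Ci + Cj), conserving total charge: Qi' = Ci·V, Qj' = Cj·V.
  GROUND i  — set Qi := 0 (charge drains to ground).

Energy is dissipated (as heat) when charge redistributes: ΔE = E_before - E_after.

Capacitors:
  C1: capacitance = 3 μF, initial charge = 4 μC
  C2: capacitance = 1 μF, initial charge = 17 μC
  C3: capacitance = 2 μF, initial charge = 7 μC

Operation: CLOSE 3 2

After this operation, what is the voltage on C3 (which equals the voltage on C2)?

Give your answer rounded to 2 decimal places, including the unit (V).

Initial: C1(3μF, Q=4μC, V=1.33V), C2(1μF, Q=17μC, V=17.00V), C3(2μF, Q=7μC, V=3.50V)
Op 1: CLOSE 3-2: Q_total=24.00, C_total=3.00, V=8.00; Q3=16.00, Q2=8.00; dissipated=60.750

Answer: 8.00 V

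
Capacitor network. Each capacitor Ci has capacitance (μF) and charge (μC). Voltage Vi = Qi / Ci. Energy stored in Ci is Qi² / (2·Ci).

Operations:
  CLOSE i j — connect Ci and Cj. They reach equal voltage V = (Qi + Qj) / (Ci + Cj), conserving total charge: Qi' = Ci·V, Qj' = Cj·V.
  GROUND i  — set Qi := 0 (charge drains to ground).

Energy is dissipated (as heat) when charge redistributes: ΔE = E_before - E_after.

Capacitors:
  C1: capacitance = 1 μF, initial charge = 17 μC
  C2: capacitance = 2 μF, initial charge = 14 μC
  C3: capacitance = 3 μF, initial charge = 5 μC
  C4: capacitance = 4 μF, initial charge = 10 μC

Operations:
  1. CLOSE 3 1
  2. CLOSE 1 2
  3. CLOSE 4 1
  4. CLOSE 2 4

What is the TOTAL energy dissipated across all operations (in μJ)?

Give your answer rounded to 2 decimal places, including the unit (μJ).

Initial: C1(1μF, Q=17μC, V=17.00V), C2(2μF, Q=14μC, V=7.00V), C3(3μF, Q=5μC, V=1.67V), C4(4μF, Q=10μC, V=2.50V)
Op 1: CLOSE 3-1: Q_total=22.00, C_total=4.00, V=5.50; Q3=16.50, Q1=5.50; dissipated=88.167
Op 2: CLOSE 1-2: Q_total=19.50, C_total=3.00, V=6.50; Q1=6.50, Q2=13.00; dissipated=0.750
Op 3: CLOSE 4-1: Q_total=16.50, C_total=5.00, V=3.30; Q4=13.20, Q1=3.30; dissipated=6.400
Op 4: CLOSE 2-4: Q_total=26.20, C_total=6.00, V=4.37; Q2=8.73, Q4=17.47; dissipated=6.827
Total dissipated: 102.143 μJ

Answer: 102.14 μJ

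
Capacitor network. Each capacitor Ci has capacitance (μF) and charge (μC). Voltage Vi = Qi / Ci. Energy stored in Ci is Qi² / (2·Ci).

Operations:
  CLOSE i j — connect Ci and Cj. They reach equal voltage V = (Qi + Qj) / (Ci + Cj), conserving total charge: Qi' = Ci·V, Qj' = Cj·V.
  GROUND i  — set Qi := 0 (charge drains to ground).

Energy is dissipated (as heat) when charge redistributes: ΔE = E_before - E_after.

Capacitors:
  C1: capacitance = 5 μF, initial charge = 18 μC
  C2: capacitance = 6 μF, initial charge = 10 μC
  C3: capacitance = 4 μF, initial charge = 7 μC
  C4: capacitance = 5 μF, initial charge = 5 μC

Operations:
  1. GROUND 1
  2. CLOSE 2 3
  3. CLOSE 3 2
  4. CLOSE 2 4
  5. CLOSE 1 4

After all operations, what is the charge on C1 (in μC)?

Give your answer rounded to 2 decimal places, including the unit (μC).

Answer: 3.45 μC

Derivation:
Initial: C1(5μF, Q=18μC, V=3.60V), C2(6μF, Q=10μC, V=1.67V), C3(4μF, Q=7μC, V=1.75V), C4(5μF, Q=5μC, V=1.00V)
Op 1: GROUND 1: Q1=0; energy lost=32.400
Op 2: CLOSE 2-3: Q_total=17.00, C_total=10.00, V=1.70; Q2=10.20, Q3=6.80; dissipated=0.008
Op 3: CLOSE 3-2: Q_total=17.00, C_total=10.00, V=1.70; Q3=6.80, Q2=10.20; dissipated=0.000
Op 4: CLOSE 2-4: Q_total=15.20, C_total=11.00, V=1.38; Q2=8.29, Q4=6.91; dissipated=0.668
Op 5: CLOSE 1-4: Q_total=6.91, C_total=10.00, V=0.69; Q1=3.45, Q4=3.45; dissipated=2.387
Final charges: Q1=3.45, Q2=8.29, Q3=6.80, Q4=3.45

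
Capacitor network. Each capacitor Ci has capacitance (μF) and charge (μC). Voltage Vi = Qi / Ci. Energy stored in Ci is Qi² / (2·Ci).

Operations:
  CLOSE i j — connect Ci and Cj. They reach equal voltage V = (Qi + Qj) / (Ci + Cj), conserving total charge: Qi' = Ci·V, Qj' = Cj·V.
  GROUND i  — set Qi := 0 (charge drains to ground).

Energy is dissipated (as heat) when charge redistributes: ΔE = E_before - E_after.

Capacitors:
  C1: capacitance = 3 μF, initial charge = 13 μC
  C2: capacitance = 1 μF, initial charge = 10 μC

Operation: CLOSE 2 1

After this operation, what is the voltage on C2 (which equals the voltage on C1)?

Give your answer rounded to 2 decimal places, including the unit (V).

Initial: C1(3μF, Q=13μC, V=4.33V), C2(1μF, Q=10μC, V=10.00V)
Op 1: CLOSE 2-1: Q_total=23.00, C_total=4.00, V=5.75; Q2=5.75, Q1=17.25; dissipated=12.042

Answer: 5.75 V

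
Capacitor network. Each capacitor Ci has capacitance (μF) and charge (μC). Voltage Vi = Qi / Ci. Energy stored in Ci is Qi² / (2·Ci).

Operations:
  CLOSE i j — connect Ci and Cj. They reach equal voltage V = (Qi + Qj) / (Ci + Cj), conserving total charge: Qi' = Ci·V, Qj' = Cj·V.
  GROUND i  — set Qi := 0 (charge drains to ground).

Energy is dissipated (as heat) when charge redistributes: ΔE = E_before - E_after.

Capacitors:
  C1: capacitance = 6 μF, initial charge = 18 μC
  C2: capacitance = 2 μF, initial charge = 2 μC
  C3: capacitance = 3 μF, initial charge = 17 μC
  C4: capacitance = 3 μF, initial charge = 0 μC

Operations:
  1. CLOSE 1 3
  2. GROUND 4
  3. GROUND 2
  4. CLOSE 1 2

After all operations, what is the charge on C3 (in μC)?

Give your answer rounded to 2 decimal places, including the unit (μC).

Initial: C1(6μF, Q=18μC, V=3.00V), C2(2μF, Q=2μC, V=1.00V), C3(3μF, Q=17μC, V=5.67V), C4(3μF, Q=0μC, V=0.00V)
Op 1: CLOSE 1-3: Q_total=35.00, C_total=9.00, V=3.89; Q1=23.33, Q3=11.67; dissipated=7.111
Op 2: GROUND 4: Q4=0; energy lost=0.000
Op 3: GROUND 2: Q2=0; energy lost=1.000
Op 4: CLOSE 1-2: Q_total=23.33, C_total=8.00, V=2.92; Q1=17.50, Q2=5.83; dissipated=11.343
Final charges: Q1=17.50, Q2=5.83, Q3=11.67, Q4=0.00

Answer: 11.67 μC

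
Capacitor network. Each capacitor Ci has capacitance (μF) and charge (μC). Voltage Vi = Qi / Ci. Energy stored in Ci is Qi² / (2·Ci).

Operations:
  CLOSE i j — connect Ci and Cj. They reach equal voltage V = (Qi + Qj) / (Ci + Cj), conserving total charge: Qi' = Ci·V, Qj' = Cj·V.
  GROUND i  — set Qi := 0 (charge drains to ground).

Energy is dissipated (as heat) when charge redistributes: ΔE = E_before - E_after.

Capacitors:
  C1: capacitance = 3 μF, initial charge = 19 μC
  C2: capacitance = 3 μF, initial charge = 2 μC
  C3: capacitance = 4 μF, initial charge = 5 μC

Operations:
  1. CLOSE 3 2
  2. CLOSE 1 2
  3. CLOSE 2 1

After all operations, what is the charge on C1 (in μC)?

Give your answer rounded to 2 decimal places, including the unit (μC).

Answer: 11.00 μC

Derivation:
Initial: C1(3μF, Q=19μC, V=6.33V), C2(3μF, Q=2μC, V=0.67V), C3(4μF, Q=5μC, V=1.25V)
Op 1: CLOSE 3-2: Q_total=7.00, C_total=7.00, V=1.00; Q3=4.00, Q2=3.00; dissipated=0.292
Op 2: CLOSE 1-2: Q_total=22.00, C_total=6.00, V=3.67; Q1=11.00, Q2=11.00; dissipated=21.333
Op 3: CLOSE 2-1: Q_total=22.00, C_total=6.00, V=3.67; Q2=11.00, Q1=11.00; dissipated=0.000
Final charges: Q1=11.00, Q2=11.00, Q3=4.00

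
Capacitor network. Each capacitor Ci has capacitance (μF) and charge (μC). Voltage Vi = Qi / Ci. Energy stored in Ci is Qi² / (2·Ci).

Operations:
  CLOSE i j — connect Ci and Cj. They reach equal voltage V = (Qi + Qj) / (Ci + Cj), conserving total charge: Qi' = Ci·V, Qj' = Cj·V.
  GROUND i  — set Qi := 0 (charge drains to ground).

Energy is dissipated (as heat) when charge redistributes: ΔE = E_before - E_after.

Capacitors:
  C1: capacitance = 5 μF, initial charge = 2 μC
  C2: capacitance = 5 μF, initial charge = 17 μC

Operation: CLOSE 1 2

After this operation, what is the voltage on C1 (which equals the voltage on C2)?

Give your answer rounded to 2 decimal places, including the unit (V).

Initial: C1(5μF, Q=2μC, V=0.40V), C2(5μF, Q=17μC, V=3.40V)
Op 1: CLOSE 1-2: Q_total=19.00, C_total=10.00, V=1.90; Q1=9.50, Q2=9.50; dissipated=11.250

Answer: 1.90 V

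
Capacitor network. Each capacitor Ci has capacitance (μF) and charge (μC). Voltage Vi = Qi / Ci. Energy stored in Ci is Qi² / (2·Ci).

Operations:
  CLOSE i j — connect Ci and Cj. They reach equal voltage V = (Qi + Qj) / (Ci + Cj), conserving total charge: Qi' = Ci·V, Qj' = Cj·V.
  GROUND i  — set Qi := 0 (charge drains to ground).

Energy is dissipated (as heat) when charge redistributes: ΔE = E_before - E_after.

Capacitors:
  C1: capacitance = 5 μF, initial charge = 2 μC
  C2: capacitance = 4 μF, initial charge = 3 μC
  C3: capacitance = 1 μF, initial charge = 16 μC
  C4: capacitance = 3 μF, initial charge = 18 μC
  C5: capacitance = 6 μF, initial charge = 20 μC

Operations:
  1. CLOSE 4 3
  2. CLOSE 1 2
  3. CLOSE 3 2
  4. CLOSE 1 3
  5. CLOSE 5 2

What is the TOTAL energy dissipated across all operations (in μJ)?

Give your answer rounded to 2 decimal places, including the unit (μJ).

Initial: C1(5μF, Q=2μC, V=0.40V), C2(4μF, Q=3μC, V=0.75V), C3(1μF, Q=16μC, V=16.00V), C4(3μF, Q=18μC, V=6.00V), C5(6μF, Q=20μC, V=3.33V)
Op 1: CLOSE 4-3: Q_total=34.00, C_total=4.00, V=8.50; Q4=25.50, Q3=8.50; dissipated=37.500
Op 2: CLOSE 1-2: Q_total=5.00, C_total=9.00, V=0.56; Q1=2.78, Q2=2.22; dissipated=0.136
Op 3: CLOSE 3-2: Q_total=10.72, C_total=5.00, V=2.14; Q3=2.14, Q2=8.58; dissipated=25.246
Op 4: CLOSE 1-3: Q_total=4.92, C_total=6.00, V=0.82; Q1=4.10, Q3=0.82; dissipated=1.052
Op 5: CLOSE 5-2: Q_total=28.58, C_total=10.00, V=2.86; Q5=17.15, Q2=11.43; dissipated=1.696
Total dissipated: 65.630 μJ

Answer: 65.63 μJ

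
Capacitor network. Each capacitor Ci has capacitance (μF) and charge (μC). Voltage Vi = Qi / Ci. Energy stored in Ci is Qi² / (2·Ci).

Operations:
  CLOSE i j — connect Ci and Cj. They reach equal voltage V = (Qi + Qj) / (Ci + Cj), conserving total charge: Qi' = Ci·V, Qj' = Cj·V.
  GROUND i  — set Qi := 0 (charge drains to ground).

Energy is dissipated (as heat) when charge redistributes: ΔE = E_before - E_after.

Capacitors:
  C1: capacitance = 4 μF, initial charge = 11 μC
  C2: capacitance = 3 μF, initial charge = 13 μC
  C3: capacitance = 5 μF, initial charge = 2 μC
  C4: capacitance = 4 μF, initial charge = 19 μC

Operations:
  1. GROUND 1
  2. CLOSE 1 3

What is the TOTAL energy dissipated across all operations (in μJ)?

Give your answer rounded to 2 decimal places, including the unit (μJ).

Answer: 15.30 μJ

Derivation:
Initial: C1(4μF, Q=11μC, V=2.75V), C2(3μF, Q=13μC, V=4.33V), C3(5μF, Q=2μC, V=0.40V), C4(4μF, Q=19μC, V=4.75V)
Op 1: GROUND 1: Q1=0; energy lost=15.125
Op 2: CLOSE 1-3: Q_total=2.00, C_total=9.00, V=0.22; Q1=0.89, Q3=1.11; dissipated=0.178
Total dissipated: 15.303 μJ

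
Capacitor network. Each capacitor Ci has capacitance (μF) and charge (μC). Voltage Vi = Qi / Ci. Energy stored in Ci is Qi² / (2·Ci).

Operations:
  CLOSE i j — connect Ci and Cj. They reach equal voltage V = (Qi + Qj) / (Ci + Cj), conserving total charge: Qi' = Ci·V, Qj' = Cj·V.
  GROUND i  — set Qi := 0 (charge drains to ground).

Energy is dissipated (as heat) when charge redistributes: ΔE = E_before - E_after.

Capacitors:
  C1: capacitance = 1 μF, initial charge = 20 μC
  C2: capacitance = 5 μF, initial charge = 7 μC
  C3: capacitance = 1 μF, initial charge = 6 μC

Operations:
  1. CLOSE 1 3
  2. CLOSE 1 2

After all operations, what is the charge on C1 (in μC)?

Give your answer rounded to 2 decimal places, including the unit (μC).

Initial: C1(1μF, Q=20μC, V=20.00V), C2(5μF, Q=7μC, V=1.40V), C3(1μF, Q=6μC, V=6.00V)
Op 1: CLOSE 1-3: Q_total=26.00, C_total=2.00, V=13.00; Q1=13.00, Q3=13.00; dissipated=49.000
Op 2: CLOSE 1-2: Q_total=20.00, C_total=6.00, V=3.33; Q1=3.33, Q2=16.67; dissipated=56.067
Final charges: Q1=3.33, Q2=16.67, Q3=13.00

Answer: 3.33 μC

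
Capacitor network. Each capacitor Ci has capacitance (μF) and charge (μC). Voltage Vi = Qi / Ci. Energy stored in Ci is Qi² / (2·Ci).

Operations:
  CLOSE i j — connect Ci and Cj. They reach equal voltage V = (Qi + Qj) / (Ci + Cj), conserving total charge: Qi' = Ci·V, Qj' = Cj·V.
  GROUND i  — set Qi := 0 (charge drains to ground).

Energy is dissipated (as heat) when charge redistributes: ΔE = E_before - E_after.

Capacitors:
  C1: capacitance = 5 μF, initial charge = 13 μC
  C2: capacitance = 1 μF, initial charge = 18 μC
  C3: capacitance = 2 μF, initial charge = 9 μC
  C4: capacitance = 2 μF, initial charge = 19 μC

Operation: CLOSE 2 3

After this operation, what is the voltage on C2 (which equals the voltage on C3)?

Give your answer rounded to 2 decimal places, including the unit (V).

Answer: 9.00 V

Derivation:
Initial: C1(5μF, Q=13μC, V=2.60V), C2(1μF, Q=18μC, V=18.00V), C3(2μF, Q=9μC, V=4.50V), C4(2μF, Q=19μC, V=9.50V)
Op 1: CLOSE 2-3: Q_total=27.00, C_total=3.00, V=9.00; Q2=9.00, Q3=18.00; dissipated=60.750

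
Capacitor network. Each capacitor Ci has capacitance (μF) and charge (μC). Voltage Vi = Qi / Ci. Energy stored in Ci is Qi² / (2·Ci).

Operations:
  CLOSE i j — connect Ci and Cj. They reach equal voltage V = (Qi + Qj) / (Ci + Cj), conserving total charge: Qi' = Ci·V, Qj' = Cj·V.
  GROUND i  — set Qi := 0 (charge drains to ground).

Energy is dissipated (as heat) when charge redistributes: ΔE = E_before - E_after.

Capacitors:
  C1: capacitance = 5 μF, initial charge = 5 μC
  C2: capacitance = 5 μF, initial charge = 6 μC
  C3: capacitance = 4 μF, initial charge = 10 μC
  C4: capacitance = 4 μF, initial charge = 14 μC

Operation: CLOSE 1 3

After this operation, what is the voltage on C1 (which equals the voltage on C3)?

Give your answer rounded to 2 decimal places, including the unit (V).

Answer: 1.67 V

Derivation:
Initial: C1(5μF, Q=5μC, V=1.00V), C2(5μF, Q=6μC, V=1.20V), C3(4μF, Q=10μC, V=2.50V), C4(4μF, Q=14μC, V=3.50V)
Op 1: CLOSE 1-3: Q_total=15.00, C_total=9.00, V=1.67; Q1=8.33, Q3=6.67; dissipated=2.500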